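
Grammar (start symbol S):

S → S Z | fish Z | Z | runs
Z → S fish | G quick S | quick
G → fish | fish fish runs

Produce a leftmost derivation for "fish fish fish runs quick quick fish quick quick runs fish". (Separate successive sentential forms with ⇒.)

S ⇒ S Z ⇒ S Z Z ⇒ S Z Z Z ⇒ fish Z Z Z Z ⇒ fish S fish Z Z Z ⇒ fish Z fish Z Z Z ⇒ fish G quick S fish Z Z Z ⇒ fish fish fish runs quick S fish Z Z Z ⇒ fish fish fish runs quick Z fish Z Z Z ⇒ fish fish fish runs quick quick fish Z Z Z ⇒ fish fish fish runs quick quick fish quick Z Z ⇒ fish fish fish runs quick quick fish quick quick Z ⇒ fish fish fish runs quick quick fish quick quick S fish ⇒ fish fish fish runs quick quick fish quick quick runs fish

S ⇒ S Z   [S → S Z]
S Z ⇒ S Z Z   [S → S Z]
S Z Z ⇒ S Z Z Z   [S → S Z]
S Z Z Z ⇒ fish Z Z Z Z   [S → fish Z]
fish Z Z Z Z ⇒ fish S fish Z Z Z   [Z → S fish]
fish S fish Z Z Z ⇒ fish Z fish Z Z Z   [S → Z]
fish Z fish Z Z Z ⇒ fish G quick S fish Z Z Z   [Z → G quick S]
fish G quick S fish Z Z Z ⇒ fish fish fish runs quick S fish Z Z Z   [G → fish fish runs]
fish fish fish runs quick S fish Z Z Z ⇒ fish fish fish runs quick Z fish Z Z Z   [S → Z]
fish fish fish runs quick Z fish Z Z Z ⇒ fish fish fish runs quick quick fish Z Z Z   [Z → quick]
fish fish fish runs quick quick fish Z Z Z ⇒ fish fish fish runs quick quick fish quick Z Z   [Z → quick]
fish fish fish runs quick quick fish quick Z Z ⇒ fish fish fish runs quick quick fish quick quick Z   [Z → quick]
fish fish fish runs quick quick fish quick quick Z ⇒ fish fish fish runs quick quick fish quick quick S fish   [Z → S fish]
fish fish fish runs quick quick fish quick quick S fish ⇒ fish fish fish runs quick quick fish quick quick runs fish   [S → runs]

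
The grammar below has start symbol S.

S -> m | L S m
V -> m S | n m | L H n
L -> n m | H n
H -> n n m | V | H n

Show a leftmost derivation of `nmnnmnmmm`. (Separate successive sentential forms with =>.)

S => LSm   [S -> L S m]
LSm => nmSm   [L -> n m]
nmSm => nmLSmm   [S -> L S m]
nmLSmm => nmHnSmm   [L -> H n]
nmHnSmm => nmnnmnSmm   [H -> n n m]
nmnnmnSmm => nmnnmnmmm   [S -> m]

S=>LSm=>nmSm=>nmLSmm=>nmHnSmm=>nmnnmnSmm=>nmnnmnmmm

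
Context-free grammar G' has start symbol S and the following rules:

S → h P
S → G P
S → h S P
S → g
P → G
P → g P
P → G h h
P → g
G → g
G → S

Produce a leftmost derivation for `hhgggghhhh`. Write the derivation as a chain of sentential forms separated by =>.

S => hP => hGhh => hShh => hhSPhh => hhGPPhh => hhgPPhh => hhggPPhh => hhgggPhh => hhgggGhhhh => hhgggghhhh

S => hP   [S → h P]
hP => hGhh   [P → G h h]
hGhh => hShh   [G → S]
hShh => hhSPhh   [S → h S P]
hhSPhh => hhGPPhh   [S → G P]
hhGPPhh => hhgPPhh   [G → g]
hhgPPhh => hhggPPhh   [P → g P]
hhggPPhh => hhgggPhh   [P → g]
hhgggPhh => hhgggGhhhh   [P → G h h]
hhgggGhhhh => hhgggghhhh   [G → g]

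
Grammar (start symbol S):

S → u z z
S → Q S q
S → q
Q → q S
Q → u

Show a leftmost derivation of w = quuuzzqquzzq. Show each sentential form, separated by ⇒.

S ⇒ QSq ⇒ qSSq ⇒ qQSqSq ⇒ quSqSq ⇒ quQSqqSq ⇒ quuSqqSq ⇒ quuuzzqqSq ⇒ quuuzzqquzzq

S ⇒ QSq   [S → Q S q]
QSq ⇒ qSSq   [Q → q S]
qSSq ⇒ qQSqSq   [S → Q S q]
qQSqSq ⇒ quSqSq   [Q → u]
quSqSq ⇒ quQSqqSq   [S → Q S q]
quQSqqSq ⇒ quuSqqSq   [Q → u]
quuSqqSq ⇒ quuuzzqqSq   [S → u z z]
quuuzzqqSq ⇒ quuuzzqquzzq   [S → u z z]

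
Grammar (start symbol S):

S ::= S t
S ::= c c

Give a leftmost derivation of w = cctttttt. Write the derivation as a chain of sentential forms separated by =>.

S => St   [S ::= S t]
St => Stt   [S ::= S t]
Stt => Sttt   [S ::= S t]
Sttt => Stttt   [S ::= S t]
Stttt => Sttttt   [S ::= S t]
Sttttt => Stttttt   [S ::= S t]
Stttttt => cctttttt   [S ::= c c]

S => St => Stt => Sttt => Stttt => Sttttt => Stttttt => cctttttt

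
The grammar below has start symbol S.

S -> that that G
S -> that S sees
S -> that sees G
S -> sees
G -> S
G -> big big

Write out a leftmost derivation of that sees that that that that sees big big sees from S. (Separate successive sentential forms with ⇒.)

S ⇒ that sees G ⇒ that sees S ⇒ that sees that S sees ⇒ that sees that that that G sees ⇒ that sees that that that S sees ⇒ that sees that that that that sees G sees ⇒ that sees that that that that sees big big sees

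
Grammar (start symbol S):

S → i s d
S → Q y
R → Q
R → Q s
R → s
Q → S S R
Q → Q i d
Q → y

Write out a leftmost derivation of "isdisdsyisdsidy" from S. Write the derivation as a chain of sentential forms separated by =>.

S => Qy => Qidy => SSRidy => QySRidy => SSRySRidy => isdSRySRidy => isdisdRySRidy => isdisdsySRidy => isdisdsyisdRidy => isdisdsyisdsidy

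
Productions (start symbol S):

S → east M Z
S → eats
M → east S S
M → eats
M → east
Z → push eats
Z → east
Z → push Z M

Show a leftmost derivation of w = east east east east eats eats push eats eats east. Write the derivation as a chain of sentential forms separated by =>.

S => east M Z => east east S S Z => east east east M Z S Z => east east east east S S Z S Z => east east east east eats S Z S Z => east east east east eats eats Z S Z => east east east east eats eats push eats S Z => east east east east eats eats push eats eats Z => east east east east eats eats push eats eats east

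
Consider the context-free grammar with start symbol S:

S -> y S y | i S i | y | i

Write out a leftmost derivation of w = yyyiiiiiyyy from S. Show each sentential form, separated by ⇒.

S ⇒ ySy   [S -> y S y]
ySy ⇒ yySyy   [S -> y S y]
yySyy ⇒ yyySyyy   [S -> y S y]
yyySyyy ⇒ yyyiSiyyy   [S -> i S i]
yyyiSiyyy ⇒ yyyiiSiiyyy   [S -> i S i]
yyyiiSiiyyy ⇒ yyyiiiiiyyy   [S -> i]

S ⇒ ySy ⇒ yySyy ⇒ yyySyyy ⇒ yyyiSiyyy ⇒ yyyiiSiiyyy ⇒ yyyiiiiiyyy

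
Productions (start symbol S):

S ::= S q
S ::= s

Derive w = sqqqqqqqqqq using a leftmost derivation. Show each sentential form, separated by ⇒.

S ⇒ Sq   [S ::= S q]
Sq ⇒ Sqq   [S ::= S q]
Sqq ⇒ Sqqq   [S ::= S q]
Sqqq ⇒ Sqqqq   [S ::= S q]
Sqqqq ⇒ Sqqqqq   [S ::= S q]
Sqqqqq ⇒ Sqqqqqq   [S ::= S q]
Sqqqqqq ⇒ Sqqqqqqq   [S ::= S q]
Sqqqqqqq ⇒ Sqqqqqqqq   [S ::= S q]
Sqqqqqqqq ⇒ Sqqqqqqqqq   [S ::= S q]
Sqqqqqqqqq ⇒ Sqqqqqqqqqq   [S ::= S q]
Sqqqqqqqqqq ⇒ sqqqqqqqqqq   [S ::= s]

S ⇒ Sq ⇒ Sqq ⇒ Sqqq ⇒ Sqqqq ⇒ Sqqqqq ⇒ Sqqqqqq ⇒ Sqqqqqqq ⇒ Sqqqqqqqq ⇒ Sqqqqqqqqq ⇒ Sqqqqqqqqqq ⇒ sqqqqqqqqqq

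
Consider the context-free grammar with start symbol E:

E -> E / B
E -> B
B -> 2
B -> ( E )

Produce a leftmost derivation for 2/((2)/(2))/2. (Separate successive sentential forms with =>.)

E => E/B => E/B/B => B/B/B => 2/B/B => 2/(E)/B => 2/(E/B)/B => 2/(B/B)/B => 2/((E)/B)/B => 2/((B)/B)/B => 2/((2)/B)/B => 2/((2)/(E))/B => 2/((2)/(B))/B => 2/((2)/(2))/B => 2/((2)/(2))/2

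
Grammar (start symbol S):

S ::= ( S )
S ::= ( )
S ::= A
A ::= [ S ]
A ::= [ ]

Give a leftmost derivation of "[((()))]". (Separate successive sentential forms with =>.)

S => A   [S ::= A]
A => [S]   [A ::= [ S ]]
[S] => [(S)]   [S ::= ( S )]
[(S)] => [((S))]   [S ::= ( S )]
[((S))] => [((()))]   [S ::= ( )]

S => A => [S] => [(S)] => [((S))] => [((()))]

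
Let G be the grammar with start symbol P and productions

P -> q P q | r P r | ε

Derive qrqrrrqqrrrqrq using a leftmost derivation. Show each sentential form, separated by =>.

P => qPq => qrPrq => qrqPqrq => qrqrPrqrq => qrqrrPrrqrq => qrqrrrPrrrqrq => qrqrrrqPqrrrqrq => qrqrrrqqrrrqrq

P => qPq   [P -> q P q]
qPq => qrPrq   [P -> r P r]
qrPrq => qrqPqrq   [P -> q P q]
qrqPqrq => qrqrPrqrq   [P -> r P r]
qrqrPrqrq => qrqrrPrrqrq   [P -> r P r]
qrqrrPrrqrq => qrqrrrPrrrqrq   [P -> r P r]
qrqrrrPrrrqrq => qrqrrrqPqrrrqrq   [P -> q P q]
qrqrrrqPqrrrqrq => qrqrrrqqrrrqrq   [P -> ε]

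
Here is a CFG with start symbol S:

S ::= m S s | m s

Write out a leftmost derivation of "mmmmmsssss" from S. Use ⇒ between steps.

S ⇒ mSs ⇒ mmSss ⇒ mmmSsss ⇒ mmmmSssss ⇒ mmmmmsssss

S ⇒ mSs   [S ::= m S s]
mSs ⇒ mmSss   [S ::= m S s]
mmSss ⇒ mmmSsss   [S ::= m S s]
mmmSsss ⇒ mmmmSssss   [S ::= m S s]
mmmmSssss ⇒ mmmmmsssss   [S ::= m s]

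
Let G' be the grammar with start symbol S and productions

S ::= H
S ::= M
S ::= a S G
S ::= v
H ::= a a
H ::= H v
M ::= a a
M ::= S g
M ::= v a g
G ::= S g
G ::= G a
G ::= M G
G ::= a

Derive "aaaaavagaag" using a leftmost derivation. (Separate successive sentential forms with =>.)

S => aSG   [S ::= a S G]
aSG => aHG   [S ::= H]
aHG => aaaG   [H ::= a a]
aaaG => aaaSg   [G ::= S g]
aaaSg => aaaaSGg   [S ::= a S G]
aaaaSGg => aaaaaSGGg   [S ::= a S G]
aaaaaSGGg => aaaaaMGGg   [S ::= M]
aaaaaMGGg => aaaaavagGGg   [M ::= v a g]
aaaaavagGGg => aaaaavagaGg   [G ::= a]
aaaaavagaGg => aaaaavagaag   [G ::= a]

S => aSG => aHG => aaaG => aaaSg => aaaaSGg => aaaaaSGGg => aaaaaMGGg => aaaaavagGGg => aaaaavagaGg => aaaaavagaag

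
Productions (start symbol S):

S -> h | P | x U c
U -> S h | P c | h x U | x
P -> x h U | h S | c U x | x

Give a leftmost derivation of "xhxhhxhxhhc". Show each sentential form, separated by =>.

S=>P=>xhU=>xhPc=>xhxhUc=>xhxhhxUc=>xhxhhxhxUc=>xhxhhxhxShc=>xhxhhxhxhhc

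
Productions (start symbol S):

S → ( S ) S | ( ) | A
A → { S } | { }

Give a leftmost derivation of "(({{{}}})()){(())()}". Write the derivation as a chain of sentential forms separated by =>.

S => (S)S => ((S)S)S => ((A)S)S => (({S})S)S => (({A})S)S => (({{S}})S)S => (({{A}})S)S => (({{{}}})S)S => (({{{}}})())S => (({{{}}})())A => (({{{}}})()){S} => (({{{}}})()){(S)S} => (({{{}}})()){(())S} => (({{{}}})()){(())()}

S => (S)S   [S → ( S ) S]
(S)S => ((S)S)S   [S → ( S ) S]
((S)S)S => ((A)S)S   [S → A]
((A)S)S => (({S})S)S   [A → { S }]
(({S})S)S => (({A})S)S   [S → A]
(({A})S)S => (({{S}})S)S   [A → { S }]
(({{S}})S)S => (({{A}})S)S   [S → A]
(({{A}})S)S => (({{{}}})S)S   [A → { }]
(({{{}}})S)S => (({{{}}})())S   [S → ( )]
(({{{}}})())S => (({{{}}})())A   [S → A]
(({{{}}})())A => (({{{}}})()){S}   [A → { S }]
(({{{}}})()){S} => (({{{}}})()){(S)S}   [S → ( S ) S]
(({{{}}})()){(S)S} => (({{{}}})()){(())S}   [S → ( )]
(({{{}}})()){(())S} => (({{{}}})()){(())()}   [S → ( )]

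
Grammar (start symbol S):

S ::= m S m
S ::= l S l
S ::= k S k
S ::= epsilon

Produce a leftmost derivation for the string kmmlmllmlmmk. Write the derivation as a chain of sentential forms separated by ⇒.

S ⇒ kSk ⇒ kmSmk ⇒ kmmSmmk ⇒ kmmlSlmmk ⇒ kmmlmSmlmmk ⇒ kmmlmlSlmlmmk ⇒ kmmlmllmlmmk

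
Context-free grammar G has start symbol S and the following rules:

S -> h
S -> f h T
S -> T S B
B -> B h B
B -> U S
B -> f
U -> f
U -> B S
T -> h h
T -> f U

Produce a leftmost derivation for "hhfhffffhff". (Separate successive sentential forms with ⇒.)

S ⇒ TSB ⇒ hhSB ⇒ hhfhTB ⇒ hhfhfUB ⇒ hhfhfBSB ⇒ hhfhffSB ⇒ hhfhffTSBB ⇒ hhfhfffUSBB ⇒ hhfhffffSBB ⇒ hhfhffffhBB ⇒ hhfhffffhfB ⇒ hhfhffffhff

S ⇒ TSB   [S -> T S B]
TSB ⇒ hhSB   [T -> h h]
hhSB ⇒ hhfhTB   [S -> f h T]
hhfhTB ⇒ hhfhfUB   [T -> f U]
hhfhfUB ⇒ hhfhfBSB   [U -> B S]
hhfhfBSB ⇒ hhfhffSB   [B -> f]
hhfhffSB ⇒ hhfhffTSBB   [S -> T S B]
hhfhffTSBB ⇒ hhfhfffUSBB   [T -> f U]
hhfhfffUSBB ⇒ hhfhffffSBB   [U -> f]
hhfhffffSBB ⇒ hhfhffffhBB   [S -> h]
hhfhffffhBB ⇒ hhfhffffhfB   [B -> f]
hhfhffffhfB ⇒ hhfhffffhff   [B -> f]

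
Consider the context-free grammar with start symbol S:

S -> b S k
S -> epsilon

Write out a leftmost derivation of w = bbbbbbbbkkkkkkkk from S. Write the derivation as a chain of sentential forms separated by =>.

S => bSk => bbSkk => bbbSkkk => bbbbSkkkk => bbbbbSkkkkk => bbbbbbSkkkkkk => bbbbbbbSkkkkkkk => bbbbbbbbSkkkkkkkk => bbbbbbbbkkkkkkkk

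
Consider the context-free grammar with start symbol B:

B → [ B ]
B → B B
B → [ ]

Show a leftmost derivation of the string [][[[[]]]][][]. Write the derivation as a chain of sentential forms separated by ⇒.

B ⇒ BB ⇒ BBB ⇒ []BB ⇒ []BBB ⇒ [][B]BB ⇒ [][[B]]BB ⇒ [][[[B]]]BB ⇒ [][[[[]]]]BB ⇒ [][[[[]]]][]B ⇒ [][[[[]]]][][]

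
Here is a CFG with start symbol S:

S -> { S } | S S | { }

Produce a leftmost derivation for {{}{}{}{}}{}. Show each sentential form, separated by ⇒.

S ⇒ SS ⇒ {S}S ⇒ {SS}S ⇒ {SSS}S ⇒ {SSSS}S ⇒ {{}SSS}S ⇒ {{}{}SS}S ⇒ {{}{}{}S}S ⇒ {{}{}{}{}}S ⇒ {{}{}{}{}}{}

S ⇒ SS   [S -> S S]
SS ⇒ {S}S   [S -> { S }]
{S}S ⇒ {SS}S   [S -> S S]
{SS}S ⇒ {SSS}S   [S -> S S]
{SSS}S ⇒ {SSSS}S   [S -> S S]
{SSSS}S ⇒ {{}SSS}S   [S -> { }]
{{}SSS}S ⇒ {{}{}SS}S   [S -> { }]
{{}{}SS}S ⇒ {{}{}{}S}S   [S -> { }]
{{}{}{}S}S ⇒ {{}{}{}{}}S   [S -> { }]
{{}{}{}{}}S ⇒ {{}{}{}{}}{}   [S -> { }]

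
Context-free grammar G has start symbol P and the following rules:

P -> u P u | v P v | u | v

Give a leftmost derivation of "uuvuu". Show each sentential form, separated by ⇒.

P ⇒ uPu ⇒ uuPuu ⇒ uuvuu

P ⇒ uPu   [P -> u P u]
uPu ⇒ uuPuu   [P -> u P u]
uuPuu ⇒ uuvuu   [P -> v]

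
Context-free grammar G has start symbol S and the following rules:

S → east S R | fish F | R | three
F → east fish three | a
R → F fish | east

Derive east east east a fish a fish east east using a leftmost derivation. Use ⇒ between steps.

S ⇒ east S R ⇒ east east S R R ⇒ east east east S R R R ⇒ east east east R R R R ⇒ east east east F fish R R R ⇒ east east east a fish R R R ⇒ east east east a fish F fish R R ⇒ east east east a fish a fish R R ⇒ east east east a fish a fish east R ⇒ east east east a fish a fish east east

S ⇒ east S R   [S → east S R]
east S R ⇒ east east S R R   [S → east S R]
east east S R R ⇒ east east east S R R R   [S → east S R]
east east east S R R R ⇒ east east east R R R R   [S → R]
east east east R R R R ⇒ east east east F fish R R R   [R → F fish]
east east east F fish R R R ⇒ east east east a fish R R R   [F → a]
east east east a fish R R R ⇒ east east east a fish F fish R R   [R → F fish]
east east east a fish F fish R R ⇒ east east east a fish a fish R R   [F → a]
east east east a fish a fish R R ⇒ east east east a fish a fish east R   [R → east]
east east east a fish a fish east R ⇒ east east east a fish a fish east east   [R → east]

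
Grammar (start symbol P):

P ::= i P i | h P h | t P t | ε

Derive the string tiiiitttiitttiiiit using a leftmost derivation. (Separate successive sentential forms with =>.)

P => tPt => tiPit => tiiPiit => tiiiPiiit => tiiiiPiiiit => tiiiitPtiiiit => tiiiittPttiiiit => tiiiitttPtttiiiit => tiiiitttiPitttiiiit => tiiiitttiitttiiiit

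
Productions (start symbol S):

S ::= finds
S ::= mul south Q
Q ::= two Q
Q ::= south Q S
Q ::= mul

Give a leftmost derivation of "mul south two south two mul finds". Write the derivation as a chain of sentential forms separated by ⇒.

S ⇒ mul south Q   [S ::= mul south Q]
mul south Q ⇒ mul south two Q   [Q ::= two Q]
mul south two Q ⇒ mul south two south Q S   [Q ::= south Q S]
mul south two south Q S ⇒ mul south two south two Q S   [Q ::= two Q]
mul south two south two Q S ⇒ mul south two south two mul S   [Q ::= mul]
mul south two south two mul S ⇒ mul south two south two mul finds   [S ::= finds]

S ⇒ mul south Q ⇒ mul south two Q ⇒ mul south two south Q S ⇒ mul south two south two Q S ⇒ mul south two south two mul S ⇒ mul south two south two mul finds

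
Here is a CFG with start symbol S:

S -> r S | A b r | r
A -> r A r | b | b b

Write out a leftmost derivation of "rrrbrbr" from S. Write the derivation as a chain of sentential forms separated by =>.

S => rS => rrS => rrAbr => rrrArbr => rrrbrbr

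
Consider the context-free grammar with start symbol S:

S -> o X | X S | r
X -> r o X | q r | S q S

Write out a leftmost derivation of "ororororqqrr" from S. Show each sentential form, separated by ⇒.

S ⇒ oX ⇒ oroX ⇒ ororoX ⇒ orororoX ⇒ orororoSqS ⇒ ororororqS ⇒ ororororqXS ⇒ ororororqqrS ⇒ ororororqqrr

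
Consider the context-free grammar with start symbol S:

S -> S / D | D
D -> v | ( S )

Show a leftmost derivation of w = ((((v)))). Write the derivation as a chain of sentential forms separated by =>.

S => D   [S -> D]
D => (S)   [D -> ( S )]
(S) => (D)   [S -> D]
(D) => ((S))   [D -> ( S )]
((S)) => ((D))   [S -> D]
((D)) => (((S)))   [D -> ( S )]
(((S))) => (((D)))   [S -> D]
(((D))) => ((((S))))   [D -> ( S )]
((((S)))) => ((((D))))   [S -> D]
((((D)))) => ((((v))))   [D -> v]

S=>D=>(S)=>(D)=>((S))=>((D))=>(((S)))=>(((D)))=>((((S))))=>((((D))))=>((((v))))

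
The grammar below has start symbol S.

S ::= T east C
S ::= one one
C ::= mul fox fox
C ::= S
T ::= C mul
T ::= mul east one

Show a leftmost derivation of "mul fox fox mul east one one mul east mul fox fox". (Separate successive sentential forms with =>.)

S => T east C   [S ::= T east C]
T east C => C mul east C   [T ::= C mul]
C mul east C => S mul east C   [C ::= S]
S mul east C => T east C mul east C   [S ::= T east C]
T east C mul east C => C mul east C mul east C   [T ::= C mul]
C mul east C mul east C => mul fox fox mul east C mul east C   [C ::= mul fox fox]
mul fox fox mul east C mul east C => mul fox fox mul east S mul east C   [C ::= S]
mul fox fox mul east S mul east C => mul fox fox mul east one one mul east C   [S ::= one one]
mul fox fox mul east one one mul east C => mul fox fox mul east one one mul east mul fox fox   [C ::= mul fox fox]

S => T east C => C mul east C => S mul east C => T east C mul east C => C mul east C mul east C => mul fox fox mul east C mul east C => mul fox fox mul east S mul east C => mul fox fox mul east one one mul east C => mul fox fox mul east one one mul east mul fox fox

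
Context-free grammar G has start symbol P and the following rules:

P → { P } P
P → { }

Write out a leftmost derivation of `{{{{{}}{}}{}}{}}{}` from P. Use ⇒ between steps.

P ⇒ {P}P   [P → { P } P]
{P}P ⇒ {{P}P}P   [P → { P } P]
{{P}P}P ⇒ {{{P}P}P}P   [P → { P } P]
{{{P}P}P}P ⇒ {{{{P}P}P}P}P   [P → { P } P]
{{{{P}P}P}P}P ⇒ {{{{{}}P}P}P}P   [P → { }]
{{{{{}}P}P}P}P ⇒ {{{{{}}{}}P}P}P   [P → { }]
{{{{{}}{}}P}P}P ⇒ {{{{{}}{}}{}}P}P   [P → { }]
{{{{{}}{}}{}}P}P ⇒ {{{{{}}{}}{}}{}}P   [P → { }]
{{{{{}}{}}{}}{}}P ⇒ {{{{{}}{}}{}}{}}{}   [P → { }]

P⇒{P}P⇒{{P}P}P⇒{{{P}P}P}P⇒{{{{P}P}P}P}P⇒{{{{{}}P}P}P}P⇒{{{{{}}{}}P}P}P⇒{{{{{}}{}}{}}P}P⇒{{{{{}}{}}{}}{}}P⇒{{{{{}}{}}{}}{}}{}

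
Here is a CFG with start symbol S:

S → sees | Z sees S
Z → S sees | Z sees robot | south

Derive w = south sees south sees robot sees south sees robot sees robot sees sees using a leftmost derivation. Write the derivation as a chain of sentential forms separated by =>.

S => Z sees S   [S → Z sees S]
Z sees S => south sees S   [Z → south]
south sees S => south sees Z sees S   [S → Z sees S]
south sees Z sees S => south sees Z sees robot sees S   [Z → Z sees robot]
south sees Z sees robot sees S => south sees south sees robot sees S   [Z → south]
south sees south sees robot sees S => south sees south sees robot sees Z sees S   [S → Z sees S]
south sees south sees robot sees Z sees S => south sees south sees robot sees Z sees robot sees S   [Z → Z sees robot]
south sees south sees robot sees Z sees robot sees S => south sees south sees robot sees Z sees robot sees robot sees S   [Z → Z sees robot]
south sees south sees robot sees Z sees robot sees robot sees S => south sees south sees robot sees south sees robot sees robot sees S   [Z → south]
south sees south sees robot sees south sees robot sees robot sees S => south sees south sees robot sees south sees robot sees robot sees sees   [S → sees]

S => Z sees S => south sees S => south sees Z sees S => south sees Z sees robot sees S => south sees south sees robot sees S => south sees south sees robot sees Z sees S => south sees south sees robot sees Z sees robot sees S => south sees south sees robot sees Z sees robot sees robot sees S => south sees south sees robot sees south sees robot sees robot sees S => south sees south sees robot sees south sees robot sees robot sees sees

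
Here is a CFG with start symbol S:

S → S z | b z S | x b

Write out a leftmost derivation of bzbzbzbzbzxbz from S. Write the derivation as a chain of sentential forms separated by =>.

S => bzS   [S → b z S]
bzS => bzbzS   [S → b z S]
bzbzS => bzbzbzS   [S → b z S]
bzbzbzS => bzbzbzSz   [S → S z]
bzbzbzSz => bzbzbzbzSz   [S → b z S]
bzbzbzbzSz => bzbzbzbzbzSz   [S → b z S]
bzbzbzbzbzSz => bzbzbzbzbzxbz   [S → x b]

S=>bzS=>bzbzS=>bzbzbzS=>bzbzbzSz=>bzbzbzbzSz=>bzbzbzbzbzSz=>bzbzbzbzbzxbz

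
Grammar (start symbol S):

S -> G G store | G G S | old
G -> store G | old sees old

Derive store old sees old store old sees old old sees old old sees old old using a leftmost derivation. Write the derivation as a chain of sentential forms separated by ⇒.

S ⇒ G G S   [S -> G G S]
G G S ⇒ store G G S   [G -> store G]
store G G S ⇒ store old sees old G S   [G -> old sees old]
store old sees old G S ⇒ store old sees old store G S   [G -> store G]
store old sees old store G S ⇒ store old sees old store old sees old S   [G -> old sees old]
store old sees old store old sees old S ⇒ store old sees old store old sees old G G S   [S -> G G S]
store old sees old store old sees old G G S ⇒ store old sees old store old sees old old sees old G S   [G -> old sees old]
store old sees old store old sees old old sees old G S ⇒ store old sees old store old sees old old sees old old sees old S   [G -> old sees old]
store old sees old store old sees old old sees old old sees old S ⇒ store old sees old store old sees old old sees old old sees old old   [S -> old]

S ⇒ G G S ⇒ store G G S ⇒ store old sees old G S ⇒ store old sees old store G S ⇒ store old sees old store old sees old S ⇒ store old sees old store old sees old G G S ⇒ store old sees old store old sees old old sees old G S ⇒ store old sees old store old sees old old sees old old sees old S ⇒ store old sees old store old sees old old sees old old sees old old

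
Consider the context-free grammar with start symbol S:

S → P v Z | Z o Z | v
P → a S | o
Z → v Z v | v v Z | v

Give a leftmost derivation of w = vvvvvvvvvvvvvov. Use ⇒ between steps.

S ⇒ ZoZ ⇒ vZvoZ ⇒ vvvZvoZ ⇒ vvvvZvvoZ ⇒ vvvvvZvvvoZ ⇒ vvvvvvZvvvvoZ ⇒ vvvvvvvvZvvvvoZ ⇒ vvvvvvvvvvvvvoZ ⇒ vvvvvvvvvvvvvov

S ⇒ ZoZ   [S → Z o Z]
ZoZ ⇒ vZvoZ   [Z → v Z v]
vZvoZ ⇒ vvvZvoZ   [Z → v v Z]
vvvZvoZ ⇒ vvvvZvvoZ   [Z → v Z v]
vvvvZvvoZ ⇒ vvvvvZvvvoZ   [Z → v Z v]
vvvvvZvvvoZ ⇒ vvvvvvZvvvvoZ   [Z → v Z v]
vvvvvvZvvvvoZ ⇒ vvvvvvvvZvvvvoZ   [Z → v v Z]
vvvvvvvvZvvvvoZ ⇒ vvvvvvvvvvvvvoZ   [Z → v]
vvvvvvvvvvvvvoZ ⇒ vvvvvvvvvvvvvov   [Z → v]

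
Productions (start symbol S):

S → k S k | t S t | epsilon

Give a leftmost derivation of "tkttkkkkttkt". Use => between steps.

S => tSt => tkSkt => tktStkt => tkttSttkt => tkttkSkttkt => tkttkkSkkttkt => tkttkkkkttkt

S => tSt   [S → t S t]
tSt => tkSkt   [S → k S k]
tkSkt => tktStkt   [S → t S t]
tktStkt => tkttSttkt   [S → t S t]
tkttSttkt => tkttkSkttkt   [S → k S k]
tkttkSkttkt => tkttkkSkkttkt   [S → k S k]
tkttkkSkkttkt => tkttkkkkttkt   [S → epsilon]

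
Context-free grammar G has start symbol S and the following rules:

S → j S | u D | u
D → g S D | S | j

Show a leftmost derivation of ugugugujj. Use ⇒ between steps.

S ⇒ uD ⇒ ugSD ⇒ uguDD ⇒ ugugSDD ⇒ uguguDD ⇒ ugugugSDD ⇒ uguguguDD ⇒ ugugugujD ⇒ ugugugujj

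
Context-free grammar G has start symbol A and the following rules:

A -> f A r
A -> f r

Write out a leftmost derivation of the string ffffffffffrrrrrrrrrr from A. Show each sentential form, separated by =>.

A => fAr   [A -> f A r]
fAr => ffArr   [A -> f A r]
ffArr => fffArrr   [A -> f A r]
fffArrr => ffffArrrr   [A -> f A r]
ffffArrrr => fffffArrrrr   [A -> f A r]
fffffArrrrr => ffffffArrrrrr   [A -> f A r]
ffffffArrrrrr => fffffffArrrrrrr   [A -> f A r]
fffffffArrrrrrr => ffffffffArrrrrrrr   [A -> f A r]
ffffffffArrrrrrrr => fffffffffArrrrrrrrr   [A -> f A r]
fffffffffArrrrrrrrr => ffffffffffrrrrrrrrrr   [A -> f r]

A => fAr => ffArr => fffArrr => ffffArrrr => fffffArrrrr => ffffffArrrrrr => fffffffArrrrrrr => ffffffffArrrrrrrr => fffffffffArrrrrrrrr => ffffffffffrrrrrrrrrr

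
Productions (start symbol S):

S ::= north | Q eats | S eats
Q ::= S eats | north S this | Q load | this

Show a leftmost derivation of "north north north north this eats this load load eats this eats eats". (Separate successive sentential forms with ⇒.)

S ⇒ S eats   [S ::= S eats]
S eats ⇒ Q eats eats   [S ::= Q eats]
Q eats eats ⇒ north S this eats eats   [Q ::= north S this]
north S this eats eats ⇒ north Q eats this eats eats   [S ::= Q eats]
north Q eats this eats eats ⇒ north Q load eats this eats eats   [Q ::= Q load]
north Q load eats this eats eats ⇒ north Q load load eats this eats eats   [Q ::= Q load]
north Q load load eats this eats eats ⇒ north north S this load load eats this eats eats   [Q ::= north S this]
north north S this load load eats this eats eats ⇒ north north Q eats this load load eats this eats eats   [S ::= Q eats]
north north Q eats this load load eats this eats eats ⇒ north north north S this eats this load load eats this eats eats   [Q ::= north S this]
north north north S this eats this load load eats this eats eats ⇒ north north north north this eats this load load eats this eats eats   [S ::= north]

S ⇒ S eats ⇒ Q eats eats ⇒ north S this eats eats ⇒ north Q eats this eats eats ⇒ north Q load eats this eats eats ⇒ north Q load load eats this eats eats ⇒ north north S this load load eats this eats eats ⇒ north north Q eats this load load eats this eats eats ⇒ north north north S this eats this load load eats this eats eats ⇒ north north north north this eats this load load eats this eats eats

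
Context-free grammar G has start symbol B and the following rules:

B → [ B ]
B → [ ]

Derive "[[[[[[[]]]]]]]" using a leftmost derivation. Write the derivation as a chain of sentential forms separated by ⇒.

B ⇒ [B] ⇒ [[B]] ⇒ [[[B]]] ⇒ [[[[B]]]] ⇒ [[[[[B]]]]] ⇒ [[[[[[B]]]]]] ⇒ [[[[[[[]]]]]]]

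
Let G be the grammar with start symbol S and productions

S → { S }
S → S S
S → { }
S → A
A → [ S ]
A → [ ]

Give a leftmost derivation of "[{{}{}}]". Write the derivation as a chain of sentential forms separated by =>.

S => A   [S → A]
A => [S]   [A → [ S ]]
[S] => [{S}]   [S → { S }]
[{S}] => [{SS}]   [S → S S]
[{SS}] => [{{}S}]   [S → { }]
[{{}S}] => [{{}{}}]   [S → { }]

S=>A=>[S]=>[{S}]=>[{SS}]=>[{{}S}]=>[{{}{}}]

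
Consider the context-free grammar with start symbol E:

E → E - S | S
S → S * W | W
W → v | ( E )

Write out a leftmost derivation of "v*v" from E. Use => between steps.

E => S => S*W => W*W => v*W => v*v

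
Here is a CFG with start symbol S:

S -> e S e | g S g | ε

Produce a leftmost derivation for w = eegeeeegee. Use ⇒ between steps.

S⇒eSe⇒eeSee⇒eegSgee⇒eegeSegee⇒eegeeSeegee⇒eegeeeegee

S ⇒ eSe   [S -> e S e]
eSe ⇒ eeSee   [S -> e S e]
eeSee ⇒ eegSgee   [S -> g S g]
eegSgee ⇒ eegeSegee   [S -> e S e]
eegeSegee ⇒ eegeeSeegee   [S -> e S e]
eegeeSeegee ⇒ eegeeeegee   [S -> ε]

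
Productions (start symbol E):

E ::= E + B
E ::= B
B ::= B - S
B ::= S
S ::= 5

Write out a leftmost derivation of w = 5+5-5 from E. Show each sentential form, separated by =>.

E=>E+B=>B+B=>S+B=>5+B=>5+B-S=>5+S-S=>5+5-S=>5+5-5

E => E+B   [E ::= E + B]
E+B => B+B   [E ::= B]
B+B => S+B   [B ::= S]
S+B => 5+B   [S ::= 5]
5+B => 5+B-S   [B ::= B - S]
5+B-S => 5+S-S   [B ::= S]
5+S-S => 5+5-S   [S ::= 5]
5+5-S => 5+5-5   [S ::= 5]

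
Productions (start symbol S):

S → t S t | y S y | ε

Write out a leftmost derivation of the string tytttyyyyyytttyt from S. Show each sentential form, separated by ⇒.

S ⇒ tSt   [S → t S t]
tSt ⇒ tySyt   [S → y S y]
tySyt ⇒ tytStyt   [S → t S t]
tytStyt ⇒ tyttSttyt   [S → t S t]
tyttSttyt ⇒ tytttStttyt   [S → t S t]
tytttStttyt ⇒ tytttySytttyt   [S → y S y]
tytttySytttyt ⇒ tytttyySyytttyt   [S → y S y]
tytttyySyytttyt ⇒ tytttyyySyyytttyt   [S → y S y]
tytttyyySyyytttyt ⇒ tytttyyyyyytttyt   [S → ε]

S ⇒ tSt ⇒ tySyt ⇒ tytStyt ⇒ tyttSttyt ⇒ tytttStttyt ⇒ tytttySytttyt ⇒ tytttyySyytttyt ⇒ tytttyyySyyytttyt ⇒ tytttyyyyyytttyt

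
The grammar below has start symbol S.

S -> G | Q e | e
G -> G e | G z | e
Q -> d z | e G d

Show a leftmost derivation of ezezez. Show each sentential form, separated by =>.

S => G => Gz => Gez => Gzez => Gezez => Gzezez => ezezez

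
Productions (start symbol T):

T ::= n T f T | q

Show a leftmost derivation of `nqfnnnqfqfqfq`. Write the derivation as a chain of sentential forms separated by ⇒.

T ⇒ nTfT ⇒ nqfT ⇒ nqfnTfT ⇒ nqfnnTfTfT ⇒ nqfnnnTfTfTfT ⇒ nqfnnnqfTfTfT ⇒ nqfnnnqfqfTfT ⇒ nqfnnnqfqfqfT ⇒ nqfnnnqfqfqfq

T ⇒ nTfT   [T ::= n T f T]
nTfT ⇒ nqfT   [T ::= q]
nqfT ⇒ nqfnTfT   [T ::= n T f T]
nqfnTfT ⇒ nqfnnTfTfT   [T ::= n T f T]
nqfnnTfTfT ⇒ nqfnnnTfTfTfT   [T ::= n T f T]
nqfnnnTfTfTfT ⇒ nqfnnnqfTfTfT   [T ::= q]
nqfnnnqfTfTfT ⇒ nqfnnnqfqfTfT   [T ::= q]
nqfnnnqfqfTfT ⇒ nqfnnnqfqfqfT   [T ::= q]
nqfnnnqfqfqfT ⇒ nqfnnnqfqfqfq   [T ::= q]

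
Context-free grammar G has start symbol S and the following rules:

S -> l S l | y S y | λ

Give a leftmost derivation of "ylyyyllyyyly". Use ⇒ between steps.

S ⇒ ySy ⇒ ylSly ⇒ ylySyly ⇒ ylyySyyly ⇒ ylyyySyyyly ⇒ ylyyylSlyyyly ⇒ ylyyyllyyyly

S ⇒ ySy   [S -> y S y]
ySy ⇒ ylSly   [S -> l S l]
ylSly ⇒ ylySyly   [S -> y S y]
ylySyly ⇒ ylyySyyly   [S -> y S y]
ylyySyyly ⇒ ylyyySyyyly   [S -> y S y]
ylyyySyyyly ⇒ ylyyylSlyyyly   [S -> l S l]
ylyyylSlyyyly ⇒ ylyyyllyyyly   [S -> λ]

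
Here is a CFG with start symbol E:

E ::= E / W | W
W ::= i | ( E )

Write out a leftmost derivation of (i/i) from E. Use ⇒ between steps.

E⇒W⇒(E)⇒(E/W)⇒(W/W)⇒(i/W)⇒(i/i)

E ⇒ W   [E ::= W]
W ⇒ (E)   [W ::= ( E )]
(E) ⇒ (E/W)   [E ::= E / W]
(E/W) ⇒ (W/W)   [E ::= W]
(W/W) ⇒ (i/W)   [W ::= i]
(i/W) ⇒ (i/i)   [W ::= i]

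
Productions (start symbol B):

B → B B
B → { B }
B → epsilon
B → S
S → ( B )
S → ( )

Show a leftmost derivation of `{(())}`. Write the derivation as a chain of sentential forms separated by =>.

B=>{B}=>{BB}=>{BBB}=>{SBB}=>{(B)BB}=>{(BB)BB}=>{(SB)BB}=>{((B)B)BB}=>{(()B)BB}=>{(())BB}=>{(())B}=>{(())}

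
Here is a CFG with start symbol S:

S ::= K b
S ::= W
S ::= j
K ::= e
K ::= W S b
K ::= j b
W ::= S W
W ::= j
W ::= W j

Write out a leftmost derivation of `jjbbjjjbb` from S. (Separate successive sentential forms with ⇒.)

S⇒Kb⇒WSbb⇒WjSbb⇒SWjSbb⇒KbWjSbb⇒WSbbWjSbb⇒jSbbWjSbb⇒jjbbWjSbb⇒jjbbjjSbb⇒jjbbjjjbb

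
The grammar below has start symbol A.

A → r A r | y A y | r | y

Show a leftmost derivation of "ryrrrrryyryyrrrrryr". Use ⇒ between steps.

A ⇒ rAr ⇒ ryAyr ⇒ ryrAryr ⇒ ryrrArryr ⇒ ryrrrArrryr ⇒ ryrrrrArrrryr ⇒ ryrrrrrArrrrryr ⇒ ryrrrrryAyrrrrryr ⇒ ryrrrrryyAyyrrrrryr ⇒ ryrrrrryyryyrrrrryr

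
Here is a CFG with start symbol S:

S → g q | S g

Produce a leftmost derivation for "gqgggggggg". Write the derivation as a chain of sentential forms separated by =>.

S => Sg => Sgg => Sggg => Sgggg => Sggggg => Sgggggg => Sggggggg => Sgggggggg => gqgggggggg

S => Sg   [S → S g]
Sg => Sgg   [S → S g]
Sgg => Sggg   [S → S g]
Sggg => Sgggg   [S → S g]
Sgggg => Sggggg   [S → S g]
Sggggg => Sgggggg   [S → S g]
Sgggggg => Sggggggg   [S → S g]
Sggggggg => Sgggggggg   [S → S g]
Sgggggggg => gqgggggggg   [S → g q]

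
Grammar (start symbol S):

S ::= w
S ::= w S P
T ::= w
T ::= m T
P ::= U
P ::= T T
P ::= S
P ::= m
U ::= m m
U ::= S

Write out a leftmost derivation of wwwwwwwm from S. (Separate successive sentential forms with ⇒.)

S ⇒ wSP   [S ::= w S P]
wSP ⇒ wwSPP   [S ::= w S P]
wwSPP ⇒ wwwPP   [S ::= w]
wwwPP ⇒ wwwSP   [P ::= S]
wwwSP ⇒ wwwwSPP   [S ::= w S P]
wwwwSPP ⇒ wwwwwPP   [S ::= w]
wwwwwPP ⇒ wwwwwTTP   [P ::= T T]
wwwwwTTP ⇒ wwwwwwTP   [T ::= w]
wwwwwwTP ⇒ wwwwwwwP   [T ::= w]
wwwwwwwP ⇒ wwwwwwwm   [P ::= m]

S ⇒ wSP ⇒ wwSPP ⇒ wwwPP ⇒ wwwSP ⇒ wwwwSPP ⇒ wwwwwPP ⇒ wwwwwTTP ⇒ wwwwwwTP ⇒ wwwwwwwP ⇒ wwwwwwwm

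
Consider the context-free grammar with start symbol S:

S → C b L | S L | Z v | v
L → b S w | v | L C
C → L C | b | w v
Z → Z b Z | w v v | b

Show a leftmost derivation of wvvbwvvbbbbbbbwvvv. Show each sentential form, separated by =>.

S => Zv => ZbZv => wvvbZv => wvvbZbZv => wvvbZbZbZv => wvvbZbZbZbZv => wvvbwvvbZbZbZv => wvvbwvvbbbZbZv => wvvbwvvbbbbbZv => wvvbwvvbbbbbZbZv => wvvbwvvbbbbbbbZv => wvvbwvvbbbbbbbwvvv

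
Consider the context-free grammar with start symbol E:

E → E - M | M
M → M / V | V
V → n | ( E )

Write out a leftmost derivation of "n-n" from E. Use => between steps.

E => E-M => M-M => V-M => n-M => n-V => n-n

E => E-M   [E → E - M]
E-M => M-M   [E → M]
M-M => V-M   [M → V]
V-M => n-M   [V → n]
n-M => n-V   [M → V]
n-V => n-n   [V → n]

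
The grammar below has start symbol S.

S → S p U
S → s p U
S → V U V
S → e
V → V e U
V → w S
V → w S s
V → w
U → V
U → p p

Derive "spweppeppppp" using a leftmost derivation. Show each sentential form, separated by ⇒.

S⇒SpU⇒spUpU⇒spVpU⇒spVeUpU⇒spVeUeUpU⇒spweUeUpU⇒spweppeUpU⇒spweppepppU⇒spweppeppppp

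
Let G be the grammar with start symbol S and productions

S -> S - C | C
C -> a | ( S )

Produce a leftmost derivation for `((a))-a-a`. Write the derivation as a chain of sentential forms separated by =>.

S => S-C   [S -> S - C]
S-C => S-C-C   [S -> S - C]
S-C-C => C-C-C   [S -> C]
C-C-C => (S)-C-C   [C -> ( S )]
(S)-C-C => (C)-C-C   [S -> C]
(C)-C-C => ((S))-C-C   [C -> ( S )]
((S))-C-C => ((C))-C-C   [S -> C]
((C))-C-C => ((a))-C-C   [C -> a]
((a))-C-C => ((a))-a-C   [C -> a]
((a))-a-C => ((a))-a-a   [C -> a]

S => S-C => S-C-C => C-C-C => (S)-C-C => (C)-C-C => ((S))-C-C => ((C))-C-C => ((a))-C-C => ((a))-a-C => ((a))-a-a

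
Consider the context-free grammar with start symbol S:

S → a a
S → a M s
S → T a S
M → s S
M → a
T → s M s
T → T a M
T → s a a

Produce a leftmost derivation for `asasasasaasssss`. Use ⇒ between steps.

S ⇒ aMs ⇒ asSs ⇒ asaMss ⇒ asasSss ⇒ asasaMsss ⇒ asasasSsss ⇒ asasasaMssss ⇒ asasasasSssss ⇒ asasasasaMsssss ⇒ asasasasaasssss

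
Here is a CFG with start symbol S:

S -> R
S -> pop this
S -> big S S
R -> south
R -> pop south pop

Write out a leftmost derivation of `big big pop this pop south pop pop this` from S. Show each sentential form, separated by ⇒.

S ⇒ big S S ⇒ big big S S S ⇒ big big pop this S S ⇒ big big pop this R S ⇒ big big pop this pop south pop S ⇒ big big pop this pop south pop pop this

S ⇒ big S S   [S -> big S S]
big S S ⇒ big big S S S   [S -> big S S]
big big S S S ⇒ big big pop this S S   [S -> pop this]
big big pop this S S ⇒ big big pop this R S   [S -> R]
big big pop this R S ⇒ big big pop this pop south pop S   [R -> pop south pop]
big big pop this pop south pop S ⇒ big big pop this pop south pop pop this   [S -> pop this]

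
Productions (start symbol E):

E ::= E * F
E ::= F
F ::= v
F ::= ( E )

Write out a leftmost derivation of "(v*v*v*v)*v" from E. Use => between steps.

E => E*F => F*F => (E)*F => (E*F)*F => (E*F*F)*F => (E*F*F*F)*F => (F*F*F*F)*F => (v*F*F*F)*F => (v*v*F*F)*F => (v*v*v*F)*F => (v*v*v*v)*F => (v*v*v*v)*v

E => E*F   [E ::= E * F]
E*F => F*F   [E ::= F]
F*F => (E)*F   [F ::= ( E )]
(E)*F => (E*F)*F   [E ::= E * F]
(E*F)*F => (E*F*F)*F   [E ::= E * F]
(E*F*F)*F => (E*F*F*F)*F   [E ::= E * F]
(E*F*F*F)*F => (F*F*F*F)*F   [E ::= F]
(F*F*F*F)*F => (v*F*F*F)*F   [F ::= v]
(v*F*F*F)*F => (v*v*F*F)*F   [F ::= v]
(v*v*F*F)*F => (v*v*v*F)*F   [F ::= v]
(v*v*v*F)*F => (v*v*v*v)*F   [F ::= v]
(v*v*v*v)*F => (v*v*v*v)*v   [F ::= v]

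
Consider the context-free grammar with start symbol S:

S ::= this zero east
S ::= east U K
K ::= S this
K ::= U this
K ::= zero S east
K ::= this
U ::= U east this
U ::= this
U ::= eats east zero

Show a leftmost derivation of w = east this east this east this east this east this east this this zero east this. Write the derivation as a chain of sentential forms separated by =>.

S => east U K   [S ::= east U K]
east U K => east U east this K   [U ::= U east this]
east U east this K => east U east this east this K   [U ::= U east this]
east U east this east this K => east U east this east this east this K   [U ::= U east this]
east U east this east this east this K => east U east this east this east this east this K   [U ::= U east this]
east U east this east this east this east this K => east U east this east this east this east this east this K   [U ::= U east this]
east U east this east this east this east this east this K => east this east this east this east this east this east this K   [U ::= this]
east this east this east this east this east this east this K => east this east this east this east this east this east this S this   [K ::= S this]
east this east this east this east this east this east this S this => east this east this east this east this east this east this this zero east this   [S ::= this zero east]

S => east U K => east U east this K => east U east this east this K => east U east this east this east this K => east U east this east this east this east this K => east U east this east this east this east this east this K => east this east this east this east this east this east this K => east this east this east this east this east this east this S this => east this east this east this east this east this east this this zero east this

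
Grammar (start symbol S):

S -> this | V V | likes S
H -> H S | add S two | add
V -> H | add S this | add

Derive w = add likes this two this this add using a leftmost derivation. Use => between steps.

S => V V => H V => H S V => H S S V => add S two S S V => add likes S two S S V => add likes this two S S V => add likes this two this S V => add likes this two this this V => add likes this two this this add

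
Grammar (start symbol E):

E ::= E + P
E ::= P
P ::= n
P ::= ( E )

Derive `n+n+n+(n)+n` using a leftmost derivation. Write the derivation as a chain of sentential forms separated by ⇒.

E ⇒ E+P   [E ::= E + P]
E+P ⇒ E+P+P   [E ::= E + P]
E+P+P ⇒ E+P+P+P   [E ::= E + P]
E+P+P+P ⇒ E+P+P+P+P   [E ::= E + P]
E+P+P+P+P ⇒ P+P+P+P+P   [E ::= P]
P+P+P+P+P ⇒ n+P+P+P+P   [P ::= n]
n+P+P+P+P ⇒ n+n+P+P+P   [P ::= n]
n+n+P+P+P ⇒ n+n+n+P+P   [P ::= n]
n+n+n+P+P ⇒ n+n+n+(E)+P   [P ::= ( E )]
n+n+n+(E)+P ⇒ n+n+n+(P)+P   [E ::= P]
n+n+n+(P)+P ⇒ n+n+n+(n)+P   [P ::= n]
n+n+n+(n)+P ⇒ n+n+n+(n)+n   [P ::= n]

E ⇒ E+P ⇒ E+P+P ⇒ E+P+P+P ⇒ E+P+P+P+P ⇒ P+P+P+P+P ⇒ n+P+P+P+P ⇒ n+n+P+P+P ⇒ n+n+n+P+P ⇒ n+n+n+(E)+P ⇒ n+n+n+(P)+P ⇒ n+n+n+(n)+P ⇒ n+n+n+(n)+n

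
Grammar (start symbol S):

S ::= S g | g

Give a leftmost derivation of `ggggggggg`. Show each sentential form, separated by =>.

S=>Sg=>Sgg=>Sggg=>Sgggg=>Sggggg=>Sgggggg=>Sggggggg=>Sgggggggg=>ggggggggg

S => Sg   [S ::= S g]
Sg => Sgg   [S ::= S g]
Sgg => Sggg   [S ::= S g]
Sggg => Sgggg   [S ::= S g]
Sgggg => Sggggg   [S ::= S g]
Sggggg => Sgggggg   [S ::= S g]
Sgggggg => Sggggggg   [S ::= S g]
Sggggggg => Sgggggggg   [S ::= S g]
Sgggggggg => ggggggggg   [S ::= g]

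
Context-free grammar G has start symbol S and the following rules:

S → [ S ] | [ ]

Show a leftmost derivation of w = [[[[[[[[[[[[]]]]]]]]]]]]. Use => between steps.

S => [S]   [S → [ S ]]
[S] => [[S]]   [S → [ S ]]
[[S]] => [[[S]]]   [S → [ S ]]
[[[S]]] => [[[[S]]]]   [S → [ S ]]
[[[[S]]]] => [[[[[S]]]]]   [S → [ S ]]
[[[[[S]]]]] => [[[[[[S]]]]]]   [S → [ S ]]
[[[[[[S]]]]]] => [[[[[[[S]]]]]]]   [S → [ S ]]
[[[[[[[S]]]]]]] => [[[[[[[[S]]]]]]]]   [S → [ S ]]
[[[[[[[[S]]]]]]]] => [[[[[[[[[S]]]]]]]]]   [S → [ S ]]
[[[[[[[[[S]]]]]]]]] => [[[[[[[[[[S]]]]]]]]]]   [S → [ S ]]
[[[[[[[[[[S]]]]]]]]]] => [[[[[[[[[[[S]]]]]]]]]]]   [S → [ S ]]
[[[[[[[[[[[S]]]]]]]]]]] => [[[[[[[[[[[[]]]]]]]]]]]]   [S → [ ]]

S => [S] => [[S]] => [[[S]]] => [[[[S]]]] => [[[[[S]]]]] => [[[[[[S]]]]]] => [[[[[[[S]]]]]]] => [[[[[[[[S]]]]]]]] => [[[[[[[[[S]]]]]]]]] => [[[[[[[[[[S]]]]]]]]]] => [[[[[[[[[[[S]]]]]]]]]]] => [[[[[[[[[[[[]]]]]]]]]]]]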